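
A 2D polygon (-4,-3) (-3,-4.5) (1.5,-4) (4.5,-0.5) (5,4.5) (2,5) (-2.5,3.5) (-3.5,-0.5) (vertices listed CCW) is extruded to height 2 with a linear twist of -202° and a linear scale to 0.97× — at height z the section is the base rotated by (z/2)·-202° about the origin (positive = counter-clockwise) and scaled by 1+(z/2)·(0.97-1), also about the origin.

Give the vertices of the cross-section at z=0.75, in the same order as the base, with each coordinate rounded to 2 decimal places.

Cross-section at z=0.75: (-3.85,3.10) (-5.04,1.78) (-3.47,-2.41) (0.62,-4.43) (5.53,-3.70) (5.28,-0.70) (2.75,3.25) (-1.33,3.23)

t = z/height = 0.75/2 = 0.375
s = 1 + (scale-1)·z/height = 1 + (0.97-1)·0.75/2 = 0.988750
θ = twist·z/height = -202°·0.75/2 = -75.7500° = -1.322087 rad
cos θ = 0.246153, sin θ = -0.969231 (intermediates below are computed at full precision and shown rounded to 5 d.p.)
v1: (-4,-3) → rotate → (-3.89231,3.13846) → ×s → (-3.84852,3.10316) → (-3.85,3.10)
v2: (-3,-4.5) → rotate → (-5.10000,1.80000) → ×s → (-5.04262,1.77975) → (-5.04,1.78)
v3: (1.5,-4) → rotate → (-3.50769,-2.43846) → ×s → (-3.46823,-2.41103) → (-3.47,-2.41)
v4: (4.5,-0.5) → rotate → (0.62307,-4.48462) → ×s → (0.61606,-4.43416) → (0.62,-4.43)
v5: (5,4.5) → rotate → (5.59231,-3.73846) → ×s → (5.52939,-3.69641) → (5.53,-3.70)
v6: (2,5) → rotate → (5.33846,-0.70770) → ×s → (5.27840,-0.69973) → (5.28,-0.70)
v7: (-2.5,3.5) → rotate → (2.77692,3.28461) → ×s → (2.74568,3.24766) → (2.75,3.25)
v8: (-3.5,-0.5) → rotate → (-1.34615,3.26923) → ×s → (-1.33101,3.23245) → (-1.33,3.23)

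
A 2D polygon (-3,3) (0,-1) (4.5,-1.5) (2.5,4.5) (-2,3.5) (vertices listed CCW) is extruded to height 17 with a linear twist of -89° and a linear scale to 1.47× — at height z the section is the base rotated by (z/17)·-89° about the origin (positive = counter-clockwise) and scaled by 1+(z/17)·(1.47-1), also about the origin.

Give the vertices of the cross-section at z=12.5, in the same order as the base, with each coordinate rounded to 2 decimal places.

Cross-section at z=12.5: (1.99,5.35) (-1.22,-0.56) (0.68,-6.35) (6.91,-0.54) (3.16,4.41)

t = z/height = 12.5/17 = 0.735294
s = 1 + (scale-1)·z/height = 1 + (1.47-1)·12.5/17 = 1.345588
θ = twist·z/height = -89°·12.5/17 = -65.4412° = -1.142164 rad
cos θ = 0.415627, sin θ = -0.909535 (intermediates below are computed at full precision and shown rounded to 5 d.p.)
v1: (-3,3) → rotate → (1.48172,3.97549) → ×s → (1.99379,5.34937) → (1.99,5.35)
v2: (0,-1) → rotate → (-0.90954,-0.41563) → ×s → (-1.22386,-0.55926) → (-1.22,-0.56)
v3: (4.5,-1.5) → rotate → (0.50602,-4.71635) → ×s → (0.68089,-6.34626) → (0.68,-6.35)
v4: (2.5,4.5) → rotate → (5.13198,-0.40351) → ×s → (6.90553,-0.54297) → (6.91,-0.54)
v5: (-2,3.5) → rotate → (2.35212,3.27377) → ×s → (3.16498,4.40514) → (3.16,4.41)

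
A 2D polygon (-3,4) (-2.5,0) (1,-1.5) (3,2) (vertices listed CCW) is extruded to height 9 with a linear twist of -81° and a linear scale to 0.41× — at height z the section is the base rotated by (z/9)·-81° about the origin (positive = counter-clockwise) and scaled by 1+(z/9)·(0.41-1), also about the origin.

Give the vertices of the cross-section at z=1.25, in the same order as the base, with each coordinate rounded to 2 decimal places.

t = z/height = 1.25/9 = 0.138889
s = 1 + (scale-1)·z/height = 1 + (0.41-1)·1.25/9 = 0.918056
θ = twist·z/height = -81°·1.25/9 = -11.2500° = -0.196350 rad
cos θ = 0.980785, sin θ = -0.195090 (intermediates below are computed at full precision and shown rounded to 5 d.p.)
v1: (-3,4) → rotate → (-2.16199,4.50841) → ×s → (-1.98483,4.13897) → (-1.98,4.14)
v2: (-2.5,0) → rotate → (-2.45196,0.48773) → ×s → (-2.25104,0.44776) → (-2.25,0.45)
v3: (1,-1.5) → rotate → (0.68815,-1.66627) → ×s → (0.63176,-1.52973) → (0.63,-1.53)
v4: (3,2) → rotate → (3.33254,1.37630) → ×s → (3.05945,1.26352) → (3.06,1.26)

Cross-section at z=1.25: (-1.98,4.14) (-2.25,0.45) (0.63,-1.53) (3.06,1.26)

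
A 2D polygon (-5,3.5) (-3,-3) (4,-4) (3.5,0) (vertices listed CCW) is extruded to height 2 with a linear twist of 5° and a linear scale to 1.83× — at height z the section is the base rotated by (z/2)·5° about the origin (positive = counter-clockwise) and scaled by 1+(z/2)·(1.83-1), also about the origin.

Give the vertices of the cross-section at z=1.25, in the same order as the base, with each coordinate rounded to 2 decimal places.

t = z/height = 1.25/2 = 0.625
s = 1 + (scale-1)·z/height = 1 + (1.83-1)·1.25/2 = 1.518750
θ = twist·z/height = 5°·1.25/2 = 3.1250° = 0.054542 rad
cos θ = 0.998513, sin θ = 0.054515 (intermediates below are computed at full precision and shown rounded to 5 d.p.)
v1: (-5,3.5) → rotate → (-5.18337,3.22222) → ×s → (-7.87224,4.89375) → (-7.87,4.89)
v2: (-3,-3) → rotate → (-2.83200,-3.15908) → ×s → (-4.30109,-4.79786) → (-4.30,-4.80)
v3: (4,-4) → rotate → (4.21211,-3.77599) → ×s → (6.39714,-5.73479) → (6.40,-5.73)
v4: (3.5,0) → rotate → (3.49480,0.19080) → ×s → (5.30772,0.28978) → (5.31,0.29)

Cross-section at z=1.25: (-7.87,4.89) (-4.30,-4.80) (6.40,-5.73) (5.31,0.29)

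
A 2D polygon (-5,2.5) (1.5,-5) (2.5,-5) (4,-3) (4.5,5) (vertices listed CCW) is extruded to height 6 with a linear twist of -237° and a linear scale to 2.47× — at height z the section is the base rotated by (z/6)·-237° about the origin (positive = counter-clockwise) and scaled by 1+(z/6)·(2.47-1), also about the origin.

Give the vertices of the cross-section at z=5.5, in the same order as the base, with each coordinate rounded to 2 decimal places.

t = z/height = 5.5/6 = 0.916667
s = 1 + (scale-1)·z/height = 1 + (2.47-1)·5.5/6 = 2.347500
θ = twist·z/height = -237°·5.5/6 = -217.2500° = -3.791728 rad
cos θ = -0.796002, sin θ = 0.605294 (intermediates below are computed at full precision and shown rounded to 5 d.p.)
v1: (-5,2.5) → rotate → (2.46678,-5.01647) → ×s → (5.79075,-11.77617) → (5.79,-11.78)
v2: (1.5,-5) → rotate → (1.83247,4.88795) → ×s → (4.30172,11.47446) → (4.30,11.47)
v3: (2.5,-5) → rotate → (1.03646,5.49324) → ×s → (2.43310,12.89539) → (2.43,12.90)
v4: (4,-3) → rotate → (-1.36813,4.80918) → ×s → (-3.21168,11.28955) → (-3.21,11.29)
v5: (4.5,5) → rotate → (-6.60848,-1.25619) → ×s → (-15.51340,-2.94890) → (-15.51,-2.95)

Cross-section at z=5.5: (5.79,-11.78) (4.30,11.47) (2.43,12.90) (-3.21,11.29) (-15.51,-2.95)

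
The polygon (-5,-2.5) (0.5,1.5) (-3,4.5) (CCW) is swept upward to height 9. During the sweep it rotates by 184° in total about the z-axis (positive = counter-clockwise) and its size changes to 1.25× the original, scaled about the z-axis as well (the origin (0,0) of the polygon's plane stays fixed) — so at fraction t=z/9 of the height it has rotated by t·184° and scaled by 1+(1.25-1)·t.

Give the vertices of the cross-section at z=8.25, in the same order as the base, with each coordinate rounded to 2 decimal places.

t = z/height = 8.25/9 = 0.916667
s = 1 + (scale-1)·z/height = 1 + (1.25-1)·8.25/9 = 1.229167
θ = twist·z/height = 184°·8.25/9 = 168.6667° = 2.943789 rad
cos θ = -0.980500, sin θ = 0.196517 (intermediates below are computed at full precision and shown rounded to 5 d.p.)
v1: (-5,-2.5) → rotate → (5.39379,1.46867) → ×s → (6.62987,1.80524) → (6.63,1.81)
v2: (0.5,1.5) → rotate → (-0.78503,-1.37249) → ×s → (-0.96493,-1.68702) → (-0.96,-1.69)
v3: (-3,4.5) → rotate → (2.05718,-5.00180) → ×s → (2.52861,-6.14805) → (2.53,-6.15)

Cross-section at z=8.25: (6.63,1.81) (-0.96,-1.69) (2.53,-6.15)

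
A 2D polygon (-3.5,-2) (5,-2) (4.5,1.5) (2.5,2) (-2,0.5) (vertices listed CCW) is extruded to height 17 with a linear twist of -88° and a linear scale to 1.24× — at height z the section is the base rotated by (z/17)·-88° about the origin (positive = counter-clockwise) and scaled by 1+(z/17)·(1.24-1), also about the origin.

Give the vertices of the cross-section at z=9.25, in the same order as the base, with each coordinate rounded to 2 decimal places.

t = z/height = 9.25/17 = 0.544118
s = 1 + (scale-1)·z/height = 1 + (1.24-1)·9.25/17 = 1.130588
θ = twist·z/height = -88°·9.25/17 = -47.8824° = -0.835705 rad
cos θ = 0.670655, sin θ = -0.741769 (intermediates below are computed at full precision and shown rounded to 5 d.p.)
v1: (-3.5,-2) → rotate → (-3.83083,1.25488) → ×s → (-4.33109,1.41876) → (-4.33,1.42)
v2: (5,-2) → rotate → (1.86974,-5.05016) → ×s → (2.11390,-5.70965) → (2.11,-5.71)
v3: (4.5,1.5) → rotate → (4.13060,-2.33198) → ×s → (4.67001,-2.63651) → (4.67,-2.64)
v4: (2.5,2) → rotate → (3.16018,-0.51311) → ×s → (3.57286,-0.58012) → (3.57,-0.58)
v5: (-2,0.5) → rotate → (-0.97043,1.81887) → ×s → (-1.09715,2.05639) → (-1.10,2.06)

Cross-section at z=9.25: (-4.33,1.42) (2.11,-5.71) (4.67,-2.64) (3.57,-0.58) (-1.10,2.06)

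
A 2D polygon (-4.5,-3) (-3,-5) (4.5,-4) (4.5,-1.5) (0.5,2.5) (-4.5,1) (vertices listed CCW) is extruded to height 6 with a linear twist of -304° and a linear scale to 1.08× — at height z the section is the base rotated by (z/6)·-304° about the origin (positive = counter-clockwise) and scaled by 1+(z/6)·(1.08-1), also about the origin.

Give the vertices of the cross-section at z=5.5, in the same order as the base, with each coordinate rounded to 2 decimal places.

Cross-section at z=5.5: (2.46,-5.26) (4.82,-3.99) (4.97,4.13) (2.32,4.53) (-2.57,0.93) (-1.79,-4.61)

t = z/height = 5.5/6 = 0.916667
s = 1 + (scale-1)·z/height = 1 + (1.08-1)·5.5/6 = 1.073333
θ = twist·z/height = -304°·5.5/6 = -278.6667° = -4.863651 rad
cos θ = 0.150686, sin θ = 0.988582 (intermediates below are computed at full precision and shown rounded to 5 d.p.)
v1: (-4.5,-3) → rotate → (2.28766,-4.90067) → ×s → (2.45542,-5.26006) → (2.46,-5.26)
v2: (-3,-5) → rotate → (4.49085,-3.71917) → ×s → (4.82018,-3.99191) → (4.82,-3.99)
v3: (4.5,-4) → rotate → (4.63241,3.84587) → ×s → (4.97212,4.12791) → (4.97,4.13)
v4: (4.5,-1.5) → rotate → (2.16096,4.22259) → ×s → (2.31943,4.53225) → (2.32,4.53)
v5: (0.5,2.5) → rotate → (-2.39611,0.87101) → ×s → (-2.57183,0.93488) → (-2.57,0.93)
v6: (-4.5,1) → rotate → (-1.66667,-4.29793) → ×s → (-1.78889,-4.61311) → (-1.79,-4.61)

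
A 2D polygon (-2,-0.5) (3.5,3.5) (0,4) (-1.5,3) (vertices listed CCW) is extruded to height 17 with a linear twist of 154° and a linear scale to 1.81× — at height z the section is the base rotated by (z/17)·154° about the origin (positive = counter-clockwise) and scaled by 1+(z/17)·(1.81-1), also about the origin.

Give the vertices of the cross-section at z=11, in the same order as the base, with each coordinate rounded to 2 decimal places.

Cross-section at z=11: (1.26,-2.88) (-6.15,4.37) (-6.01,-1.02) (-4.12,-3.02)

t = z/height = 11/17 = 0.647059
s = 1 + (scale-1)·z/height = 1 + (1.81-1)·11/17 = 1.524118
θ = twist·z/height = 154°·11/17 = 99.6471° = 1.739169 rad
cos θ = -0.167579, sin θ = 0.985859 (intermediates below are computed at full precision and shown rounded to 5 d.p.)
v1: (-2,-0.5) → rotate → (0.82809,-1.88793) → ×s → (1.26210,-2.87742) → (1.26,-2.88)
v2: (3.5,3.5) → rotate → (-4.03703,2.86398) → ×s → (-6.15291,4.36504) → (-6.15,4.37)
v3: (0,4) → rotate → (-3.94343,-0.67031) → ×s → (-6.01026,-1.02164) → (-6.01,-1.02)
v4: (-1.5,3) → rotate → (-2.70621,-1.98152) → ×s → (-4.12458,-3.02008) → (-4.12,-3.02)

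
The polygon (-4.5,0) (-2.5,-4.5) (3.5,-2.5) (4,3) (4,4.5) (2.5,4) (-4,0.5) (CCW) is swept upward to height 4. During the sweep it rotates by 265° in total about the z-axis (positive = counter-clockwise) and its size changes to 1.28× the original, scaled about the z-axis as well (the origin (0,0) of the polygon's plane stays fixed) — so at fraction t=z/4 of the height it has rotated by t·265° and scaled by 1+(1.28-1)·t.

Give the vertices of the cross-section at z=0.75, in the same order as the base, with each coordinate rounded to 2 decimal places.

t = z/height = 0.75/4 = 0.1875
s = 1 + (scale-1)·z/height = 1 + (1.28-1)·0.75/4 = 1.052500
θ = twist·z/height = 265°·0.75/4 = 49.6875° = 0.867210 rad
cos θ = 0.646956, sin θ = 0.762527 (intermediates below are computed at full precision and shown rounded to 5 d.p.)
v1: (-4.5,0) → rotate → (-2.91130,-3.43137) → ×s → (-3.06415,-3.61152) → (-3.06,-3.61)
v2: (-2.5,-4.5) → rotate → (1.81398,-4.81762) → ×s → (1.90922,-5.07055) → (1.91,-5.07)
v3: (3.5,-2.5) → rotate → (4.17066,1.05145) → ×s → (4.38962,1.10666) → (4.39,1.11)
v4: (4,3) → rotate → (0.30024,4.99098) → ×s → (0.31601,5.25300) → (0.32,5.25)
v5: (4,4.5) → rotate → (-0.84355,5.96141) → ×s → (-0.88783,6.27439) → (-0.89,6.27)
v6: (2.5,4) → rotate → (-1.43272,4.49414) → ×s → (-1.50794,4.73009) → (-1.51,4.73)
v7: (-4,0.5) → rotate → (-2.96909,-2.72663) → ×s → (-3.12497,-2.86978) → (-3.12,-2.87)

Cross-section at z=0.75: (-3.06,-3.61) (1.91,-5.07) (4.39,1.11) (0.32,5.25) (-0.89,6.27) (-1.51,4.73) (-3.12,-2.87)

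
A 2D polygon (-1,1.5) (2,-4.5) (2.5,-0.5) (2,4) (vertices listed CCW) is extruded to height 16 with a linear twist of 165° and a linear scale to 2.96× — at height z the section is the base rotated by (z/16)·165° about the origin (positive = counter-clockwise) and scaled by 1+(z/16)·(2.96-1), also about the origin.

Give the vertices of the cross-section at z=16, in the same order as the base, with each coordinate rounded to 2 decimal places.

t = z/height = 16/16 = 1
s = 1 + (scale-1)·z/height = 1 + (2.96-1)·16/16 = 2.960000
θ = twist·z/height = 165°·16/16 = 165.0000° = 2.879793 rad
cos θ = -0.965926, sin θ = 0.258819 (intermediates below are computed at full precision and shown rounded to 5 d.p.)
v1: (-1,1.5) → rotate → (0.57770,-1.70771) → ×s → (1.70998,-5.05482) → (1.71,-5.05)
v2: (2,-4.5) → rotate → (-0.76717,4.86430) → ×s → (-2.27081,14.39834) → (-2.27,14.40)
v3: (2.5,-0.5) → rotate → (-2.28541,1.13001) → ×s → (-6.76480,3.34483) → (-6.76,3.34)
v4: (2,4) → rotate → (-2.96713,-3.34607) → ×s → (-8.78270,-9.90435) → (-8.78,-9.90)

Cross-section at z=16: (1.71,-5.05) (-2.27,14.40) (-6.76,3.34) (-8.78,-9.90)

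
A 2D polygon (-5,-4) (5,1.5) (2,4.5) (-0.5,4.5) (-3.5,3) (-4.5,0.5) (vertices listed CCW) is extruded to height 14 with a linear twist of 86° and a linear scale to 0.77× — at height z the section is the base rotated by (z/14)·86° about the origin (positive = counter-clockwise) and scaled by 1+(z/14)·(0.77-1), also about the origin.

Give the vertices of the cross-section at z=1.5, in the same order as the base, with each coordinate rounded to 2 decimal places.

Cross-section at z=1.5: (-4.19,-4.63) (4.58,2.23) (1.22,4.64) (-1.18,4.25) (-3.84,2.34) (-4.41,-0.22)

t = z/height = 1.5/14 = 0.107143
s = 1 + (scale-1)·z/height = 1 + (0.77-1)·1.5/14 = 0.975357
θ = twist·z/height = 86°·1.5/14 = 9.2143° = 0.160820 rad
cos θ = 0.987096, sin θ = 0.160127 (intermediates below are computed at full precision and shown rounded to 5 d.p.)
v1: (-5,-4) → rotate → (-4.29497,-4.74902) → ×s → (-4.18913,-4.63199) → (-4.19,-4.63)
v2: (5,1.5) → rotate → (4.69529,2.28128) → ×s → (4.57959,2.22506) → (4.58,2.23)
v3: (2,4.5) → rotate → (1.25362,4.76219) → ×s → (1.22273,4.64483) → (1.22,4.64)
v4: (-0.5,4.5) → rotate → (-1.21412,4.36187) → ×s → (-1.18420,4.25438) → (-1.18,4.25)
v5: (-3.5,3) → rotate → (-3.93522,2.40084) → ×s → (-3.83824,2.34168) → (-3.84,2.34)
v6: (-4.5,0.5) → rotate → (-4.52200,-0.22702) → ×s → (-4.41056,-0.22143) → (-4.41,-0.22)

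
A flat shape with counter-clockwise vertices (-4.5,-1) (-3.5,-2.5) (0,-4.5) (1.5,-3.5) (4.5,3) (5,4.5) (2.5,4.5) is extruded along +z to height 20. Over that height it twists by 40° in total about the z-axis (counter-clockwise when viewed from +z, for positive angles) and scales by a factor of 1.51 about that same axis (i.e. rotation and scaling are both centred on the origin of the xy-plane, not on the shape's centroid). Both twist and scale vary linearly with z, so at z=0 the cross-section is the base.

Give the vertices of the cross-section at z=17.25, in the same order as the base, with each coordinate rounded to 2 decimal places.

Cross-section at z=17.25: (-4.52,-4.86) (-2.11,-5.82) (3.67,-5.34) (4.63,-2.93) (2.89,7.23) (2.26,9.42) (-0.70,7.38)

t = z/height = 17.25/20 = 0.8625
s = 1 + (scale-1)·z/height = 1 + (1.51-1)·17.25/20 = 1.439875
θ = twist·z/height = 40°·17.25/20 = 34.5000° = 0.602139 rad
cos θ = 0.824126, sin θ = 0.566406 (intermediates below are computed at full precision and shown rounded to 5 d.p.)
v1: (-4.5,-1) → rotate → (-3.14216,-3.37295) → ×s → (-4.52432,-4.85663) → (-4.52,-4.86)
v2: (-3.5,-2.5) → rotate → (-1.46843,-4.04274) → ×s → (-2.11435,-5.82104) → (-2.11,-5.82)
v3: (0,-4.5) → rotate → (2.54883,-3.70857) → ×s → (3.66999,-5.33987) → (3.67,-5.34)
v4: (1.5,-3.5) → rotate → (3.21861,-2.03483) → ×s → (4.63440,-2.92990) → (4.63,-2.93)
v5: (4.5,3) → rotate → (2.00935,5.02121) → ×s → (2.89321,7.22991) → (2.89,7.23)
v6: (5,4.5) → rotate → (1.57180,6.54060) → ×s → (2.26320,9.41765) → (2.26,9.42)
v7: (2.5,4.5) → rotate → (-0.48851,5.12458) → ×s → (-0.70340,7.37876) → (-0.70,7.38)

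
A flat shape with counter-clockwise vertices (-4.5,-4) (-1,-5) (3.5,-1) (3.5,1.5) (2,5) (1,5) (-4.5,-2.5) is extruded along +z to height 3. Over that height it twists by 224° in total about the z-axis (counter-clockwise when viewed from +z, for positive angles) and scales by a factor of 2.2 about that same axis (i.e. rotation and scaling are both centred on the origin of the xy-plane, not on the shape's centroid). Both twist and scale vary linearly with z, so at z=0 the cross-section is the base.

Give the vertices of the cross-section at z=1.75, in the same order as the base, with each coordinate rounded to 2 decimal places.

t = z/height = 1.75/3 = 0.583333
s = 1 + (scale-1)·z/height = 1 + (2.2-1)·1.75/3 = 1.700000
θ = twist·z/height = 224°·1.75/3 = 130.6667° = 2.280564 rad
cos θ = -0.651657, sin θ = 0.758514 (intermediates below are computed at full precision and shown rounded to 5 d.p.)
v1: (-4.5,-4) → rotate → (5.96651,-0.80668) → ×s → (10.14307,-1.37136) → (10.14,-1.37)
v2: (-1,-5) → rotate → (4.44423,2.49977) → ×s → (7.55518,4.24961) → (7.56,4.25)
v3: (3.5,-1) → rotate → (-1.52229,3.30645) → ×s → (-2.58789,5.62097) → (-2.59,5.62)
v4: (3.5,1.5) → rotate → (-3.41857,1.67731) → ×s → (-5.81157,2.85143) → (-5.81,2.85)
v5: (2,5) → rotate → (-5.09588,-1.74126) → ×s → (-8.66300,-2.96014) → (-8.66,-2.96)
v6: (1,5) → rotate → (-4.44423,-2.49977) → ×s → (-7.55518,-4.24961) → (-7.56,-4.25)
v7: (-4.5,-2.5) → rotate → (4.82874,-1.78417) → ×s → (8.20886,-3.03309) → (8.21,-3.03)

Cross-section at z=1.75: (10.14,-1.37) (7.56,4.25) (-2.59,5.62) (-5.81,2.85) (-8.66,-2.96) (-7.56,-4.25) (8.21,-3.03)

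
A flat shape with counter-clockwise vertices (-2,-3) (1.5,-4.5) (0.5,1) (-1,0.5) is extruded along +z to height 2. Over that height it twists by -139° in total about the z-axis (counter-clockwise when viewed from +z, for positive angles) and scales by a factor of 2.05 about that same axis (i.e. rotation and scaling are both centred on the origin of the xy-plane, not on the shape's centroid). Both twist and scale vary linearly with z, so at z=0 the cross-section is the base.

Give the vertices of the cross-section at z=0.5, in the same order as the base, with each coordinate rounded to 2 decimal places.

Cross-section at z=0.5: (-4.23,-1.67) (-1.68,-5.75) (1.24,0.68) (-0.68,1.24)

t = z/height = 0.5/2 = 0.25
s = 1 + (scale-1)·z/height = 1 + (2.05-1)·0.5/2 = 1.262500
θ = twist·z/height = -139°·0.5/2 = -34.7500° = -0.606502 rad
cos θ = 0.821647, sin θ = -0.569997 (intermediates below are computed at full precision and shown rounded to 5 d.p.)
v1: (-2,-3) → rotate → (-3.35328,-1.32495) → ×s → (-4.23352,-1.67275) → (-4.23,-1.67)
v2: (1.5,-4.5) → rotate → (-1.33252,-4.55241) → ×s → (-1.68230,-5.74741) → (-1.68,-5.75)
v3: (0.5,1) → rotate → (0.98082,0.53665) → ×s → (1.23829,0.67752) → (1.24,0.68)
v4: (-1,0.5) → rotate → (-0.53665,0.98082) → ×s → (-0.67752,1.23829) → (-0.68,1.24)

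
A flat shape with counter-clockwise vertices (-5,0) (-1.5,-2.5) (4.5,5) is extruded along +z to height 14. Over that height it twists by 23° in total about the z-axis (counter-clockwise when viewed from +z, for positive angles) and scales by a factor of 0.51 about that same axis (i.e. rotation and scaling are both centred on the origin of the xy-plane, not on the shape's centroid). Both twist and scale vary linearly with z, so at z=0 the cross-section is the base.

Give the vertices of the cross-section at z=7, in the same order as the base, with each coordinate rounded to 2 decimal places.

Cross-section at z=7: (-3.70,-0.75) (-0.73,-2.08) (2.58,4.38)

t = z/height = 7/14 = 0.5
s = 1 + (scale-1)·z/height = 1 + (0.51-1)·7/14 = 0.755000
θ = twist·z/height = 23°·7/14 = 11.5000° = 0.200713 rad
cos θ = 0.979925, sin θ = 0.199368 (intermediates below are computed at full precision and shown rounded to 5 d.p.)
v1: (-5,0) → rotate → (-4.89962,-0.99684) → ×s → (-3.69922,-0.75261) → (-3.70,-0.75)
v2: (-1.5,-2.5) → rotate → (-0.97147,-2.74886) → ×s → (-0.73346,-2.07539) → (-0.73,-2.08)
v3: (4.5,5) → rotate → (3.41282,5.79678) → ×s → (2.57668,4.37657) → (2.58,4.38)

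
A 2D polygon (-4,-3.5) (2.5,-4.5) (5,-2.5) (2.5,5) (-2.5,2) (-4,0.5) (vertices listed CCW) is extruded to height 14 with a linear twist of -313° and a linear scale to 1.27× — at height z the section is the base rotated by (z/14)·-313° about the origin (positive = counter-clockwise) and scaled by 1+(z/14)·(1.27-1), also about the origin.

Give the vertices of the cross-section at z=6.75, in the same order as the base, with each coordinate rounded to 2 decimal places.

t = z/height = 6.75/14 = 0.482143
s = 1 + (scale-1)·z/height = 1 + (1.27-1)·6.75/14 = 1.130179
θ = twist·z/height = -313°·6.75/14 = -150.9107° = -2.633889 rad
cos θ = -0.873863, sin θ = -0.486172 (intermediates below are computed at full precision and shown rounded to 5 d.p.)
v1: (-4,-3.5) → rotate → (1.79385,5.00321) → ×s → (2.02737,5.65452) → (2.03,5.65)
v2: (2.5,-4.5) → rotate → (-4.37243,2.71695) → ×s → (-4.94163,3.07064) → (-4.94,3.07)
v3: (5,-2.5) → rotate → (-5.58475,-0.24620) → ×s → (-6.31176,-0.27825) → (-6.31,-0.28)
v4: (2.5,5) → rotate → (0.24620,-5.58475) → ×s → (0.27825,-6.31176) → (0.28,-6.31)
v5: (-2.5,2) → rotate → (3.15700,-0.53230) → ×s → (3.56798,-0.60159) → (3.57,-0.60)
v6: (-4,0.5) → rotate → (3.73854,1.50776) → ×s → (4.22522,1.70403) → (4.23,1.70)

Cross-section at z=6.75: (2.03,5.65) (-4.94,3.07) (-6.31,-0.28) (0.28,-6.31) (3.57,-0.60) (4.23,1.70)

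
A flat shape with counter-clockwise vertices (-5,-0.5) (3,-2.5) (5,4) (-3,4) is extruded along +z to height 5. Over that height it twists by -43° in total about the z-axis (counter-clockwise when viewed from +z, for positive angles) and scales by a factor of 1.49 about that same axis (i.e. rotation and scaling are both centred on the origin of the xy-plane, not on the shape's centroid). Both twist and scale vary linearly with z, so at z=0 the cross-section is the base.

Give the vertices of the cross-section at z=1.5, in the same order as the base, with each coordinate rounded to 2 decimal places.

Cross-section at z=1.5: (-5.72,0.72) (2.71,-3.56) (6.61,3.19) (-2.33,5.24)

t = z/height = 1.5/5 = 0.3
s = 1 + (scale-1)·z/height = 1 + (1.49-1)·1.5/5 = 1.147000
θ = twist·z/height = -43°·1.5/5 = -12.9000° = -0.225147 rad
cos θ = 0.974761, sin θ = -0.223250 (intermediates below are computed at full precision and shown rounded to 5 d.p.)
v1: (-5,-0.5) → rotate → (-4.98543,0.62887) → ×s → (-5.71829,0.72131) → (-5.72,0.72)
v2: (3,-2.5) → rotate → (2.36616,-3.10665) → ×s → (2.71398,-3.56333) → (2.71,-3.56)
v3: (5,4) → rotate → (5.76681,2.78279) → ×s → (6.61453,3.19186) → (6.61,3.19)
v4: (-3,4) → rotate → (-2.03128,4.56880) → ×s → (-2.32988,5.24041) → (-2.33,5.24)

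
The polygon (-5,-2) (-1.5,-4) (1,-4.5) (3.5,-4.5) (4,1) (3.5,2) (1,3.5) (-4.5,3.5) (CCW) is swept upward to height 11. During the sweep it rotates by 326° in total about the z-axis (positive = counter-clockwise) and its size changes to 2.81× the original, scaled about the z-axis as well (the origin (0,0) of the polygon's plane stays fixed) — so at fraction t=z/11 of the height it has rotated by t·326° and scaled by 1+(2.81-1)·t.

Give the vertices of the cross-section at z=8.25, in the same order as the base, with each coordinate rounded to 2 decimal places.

t = z/height = 8.25/11 = 0.75
s = 1 + (scale-1)·z/height = 1 + (2.81-1)·8.25/11 = 2.357500
θ = twist·z/height = 326°·8.25/11 = 244.5000° = 4.267330 rad
cos θ = -0.430511, sin θ = -0.902585 (intermediates below are computed at full precision and shown rounded to 5 d.p.)
v1: (-5,-2) → rotate → (0.34738,5.37395) → ×s → (0.81896,12.66908) → (0.82,12.67)
v2: (-1.5,-4) → rotate → (-2.96457,3.07592) → ×s → (-6.98898,7.25149) → (-6.99,7.25)
v3: (1,-4.5) → rotate → (-4.49214,1.03471) → ×s → (-10.59023,2.43934) → (-10.59,2.44)
v4: (3.5,-4.5) → rotate → (-5.56842,-1.22175) → ×s → (-13.12756,-2.88027) → (-13.13,-2.88)
v5: (4,1) → rotate → (-0.81946,-4.04085) → ×s → (-1.93187,-9.52631) → (-1.93,-9.53)
v6: (3.5,2) → rotate → (0.29838,-4.02007) → ×s → (0.70343,-9.47732) → (0.70,-9.48)
v7: (1,3.5) → rotate → (2.72854,-2.40937) → ×s → (6.43253,-5.68010) → (6.43,-5.68)
v8: (-4.5,3.5) → rotate → (5.09635,2.55484) → ×s → (12.01464,6.02305) → (12.01,6.02)

Cross-section at z=8.25: (0.82,12.67) (-6.99,7.25) (-10.59,2.44) (-13.13,-2.88) (-1.93,-9.53) (0.70,-9.48) (6.43,-5.68) (12.01,6.02)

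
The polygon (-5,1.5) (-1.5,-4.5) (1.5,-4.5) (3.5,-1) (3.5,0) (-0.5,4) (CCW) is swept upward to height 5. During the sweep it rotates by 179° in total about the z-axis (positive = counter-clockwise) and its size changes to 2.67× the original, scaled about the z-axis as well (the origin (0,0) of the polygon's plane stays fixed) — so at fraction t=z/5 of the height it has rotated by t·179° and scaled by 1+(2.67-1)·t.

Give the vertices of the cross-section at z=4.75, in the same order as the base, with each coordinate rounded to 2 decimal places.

Cross-section at z=4.75: (12.07,-6.06) (5.83,10.79) (-1.81,12.13) (-8.47,4.11) (-8.92,1.56) (-0.51,-10.41)

t = z/height = 4.75/5 = 0.95
s = 1 + (scale-1)·z/height = 1 + (2.67-1)·4.75/5 = 2.586500
θ = twist·z/height = 179°·4.75/5 = 170.0500° = 2.967932 rad
cos θ = -0.984959, sin θ = 0.172789 (intermediates below are computed at full precision and shown rounded to 5 d.p.)
v1: (-5,1.5) → rotate → (4.66561,-2.34138) → ×s → (12.06760,-6.05598) → (12.07,-6.06)
v2: (-1.5,-4.5) → rotate → (2.25499,4.17313) → ×s → (5.83253,10.79381) → (5.83,10.79)
v3: (1.5,-4.5) → rotate → (-0.69989,4.69150) → ×s → (-1.81026,12.13456) → (-1.81,12.13)
v4: (3.5,-1) → rotate → (-3.27457,1.58972) → ×s → (-8.46967,4.11181) → (-8.47,4.11)
v5: (3.5,0) → rotate → (-3.44736,0.60476) → ×s → (-8.91659,1.56421) → (-8.92,1.56)
v6: (-0.5,4) → rotate → (-0.19868,-4.02623) → ×s → (-0.51387,-10.41384) → (-0.51,-10.41)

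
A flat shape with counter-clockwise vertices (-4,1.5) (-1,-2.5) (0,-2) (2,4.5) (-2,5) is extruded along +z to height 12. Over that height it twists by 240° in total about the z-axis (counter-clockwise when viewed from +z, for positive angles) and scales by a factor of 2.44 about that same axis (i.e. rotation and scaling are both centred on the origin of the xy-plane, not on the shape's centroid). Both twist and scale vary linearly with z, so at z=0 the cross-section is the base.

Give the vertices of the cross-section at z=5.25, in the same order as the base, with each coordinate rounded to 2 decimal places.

t = z/height = 5.25/12 = 0.4375
s = 1 + (scale-1)·z/height = 1 + (2.44-1)·5.25/12 = 1.630000
θ = twist·z/height = 240°·5.25/12 = 105.0000° = 1.832596 rad
cos θ = -0.258819, sin θ = 0.965926 (intermediates below are computed at full precision and shown rounded to 5 d.p.)
v1: (-4,1.5) → rotate → (-0.41361,-4.25193) → ×s → (-0.67419,-6.93065) → (-0.67,-6.93)
v2: (-1,-2.5) → rotate → (2.67363,-0.31888) → ×s → (4.35802,-0.51977) → (4.36,-0.52)
v3: (0,-2) → rotate → (1.93185,0.51764) → ×s → (3.14892,0.84375) → (3.15,0.84)
v4: (2,4.5) → rotate → (-4.86430,0.76717) → ×s → (-7.92882,1.25048) → (-7.93,1.25)
v5: (-2,5) → rotate → (-4.31199,-3.22595) → ×s → (-7.02855,-5.25829) → (-7.03,-5.26)

Cross-section at z=5.25: (-0.67,-6.93) (4.36,-0.52) (3.15,0.84) (-7.93,1.25) (-7.03,-5.26)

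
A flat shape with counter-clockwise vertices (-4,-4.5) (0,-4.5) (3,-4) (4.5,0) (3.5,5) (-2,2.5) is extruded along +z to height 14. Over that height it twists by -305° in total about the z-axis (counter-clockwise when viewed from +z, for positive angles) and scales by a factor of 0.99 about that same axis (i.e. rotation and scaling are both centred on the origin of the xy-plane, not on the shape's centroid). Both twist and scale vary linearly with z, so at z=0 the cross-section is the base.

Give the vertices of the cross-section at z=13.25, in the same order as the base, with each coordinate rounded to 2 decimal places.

Cross-section at z=13.25: (2.96,-5.18) (4.22,-1.43) (4.70,1.55) (1.43,4.22) (-3.58,4.87) (-2.98,-1.08)

t = z/height = 13.25/14 = 0.946429
s = 1 + (scale-1)·z/height = 1 + (0.99-1)·13.25/14 = 0.990536
θ = twist·z/height = -305°·13.25/14 = -288.6607° = -5.038080 rad
cos θ = 0.319963, sin θ = 0.947430 (intermediates below are computed at full precision and shown rounded to 5 d.p.)
v1: (-4,-4.5) → rotate → (2.98358,-5.22956) → ×s → (2.95534,-5.18006) → (2.96,-5.18)
v2: (0,-4.5) → rotate → (4.26343,-1.43984) → ×s → (4.22308,-1.42621) → (4.22,-1.43)
v3: (3,-4) → rotate → (4.74961,1.56244) → ×s → (4.70466,1.54765) → (4.70,1.55)
v4: (4.5,0) → rotate → (1.43984,4.26343) → ×s → (1.42621,4.22308) → (1.43,4.22)
v5: (3.5,5) → rotate → (-3.61728,4.91582) → ×s → (-3.58304,4.86930) → (-3.58,4.87)
v6: (-2,2.5) → rotate → (-3.00850,-1.09495) → ×s → (-2.98003,-1.08459) → (-2.98,-1.08)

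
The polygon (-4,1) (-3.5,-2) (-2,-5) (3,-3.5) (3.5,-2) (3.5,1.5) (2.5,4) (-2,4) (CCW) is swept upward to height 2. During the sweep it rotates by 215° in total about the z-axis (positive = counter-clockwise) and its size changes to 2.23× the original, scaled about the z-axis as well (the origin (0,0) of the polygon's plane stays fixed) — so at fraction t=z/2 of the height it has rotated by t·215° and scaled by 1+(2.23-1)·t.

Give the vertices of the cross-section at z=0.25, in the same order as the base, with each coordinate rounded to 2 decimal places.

t = z/height = 0.25/2 = 0.125
s = 1 + (scale-1)·z/height = 1 + (2.23-1)·0.25/2 = 1.153750
θ = twist·z/height = 215°·0.25/2 = 26.8750° = 0.469057 rad
cos θ = 0.891995, sin θ = 0.452046 (intermediates below are computed at full precision and shown rounded to 5 d.p.)
v1: (-4,1) → rotate → (-4.02002,-0.91619) → ×s → (-4.63810,-1.05705) → (-4.64,-1.06)
v2: (-3.5,-2) → rotate → (-2.21789,-3.36615) → ×s → (-2.55889,-3.88369) → (-2.56,-3.88)
v3: (-2,-5) → rotate → (0.47624,-5.36407) → ×s → (0.54946,-6.18879) → (0.55,-6.19)
v4: (3,-3.5) → rotate → (4.25814,-1.76585) → ×s → (4.91283,-2.03734) → (4.91,-2.04)
v5: (3.5,-2) → rotate → (4.02607,-0.20183) → ×s → (4.64508,-0.23286) → (4.65,-0.23)
v6: (3.5,1.5) → rotate → (2.44391,2.92015) → ×s → (2.81967,3.36913) → (2.82,3.37)
v7: (2.5,4) → rotate → (0.42180,4.69809) → ×s → (0.48666,5.42043) → (0.49,5.42)
v8: (-2,4) → rotate → (-3.59217,2.66389) → ×s → (-4.14447,3.07346) → (-4.14,3.07)

Cross-section at z=0.25: (-4.64,-1.06) (-2.56,-3.88) (0.55,-6.19) (4.91,-2.04) (4.65,-0.23) (2.82,3.37) (0.49,5.42) (-4.14,3.07)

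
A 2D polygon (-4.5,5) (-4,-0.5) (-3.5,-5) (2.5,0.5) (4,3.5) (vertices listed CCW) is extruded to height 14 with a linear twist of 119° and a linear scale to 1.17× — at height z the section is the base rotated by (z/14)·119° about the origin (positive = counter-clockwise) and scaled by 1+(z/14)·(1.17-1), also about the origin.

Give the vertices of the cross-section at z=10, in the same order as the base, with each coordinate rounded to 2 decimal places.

t = z/height = 10/14 = 0.714286
s = 1 + (scale-1)·z/height = 1 + (1.17-1)·10/14 = 1.121429
θ = twist·z/height = 119°·10/14 = 85.0000° = 1.483530 rad
cos θ = 0.087156, sin θ = 0.996195 (intermediates below are computed at full precision and shown rounded to 5 d.p.)
v1: (-4.5,5) → rotate → (-5.37317,-4.04710) → ×s → (-6.02563,-4.53853) → (-6.03,-4.54)
v2: (-4,-0.5) → rotate → (0.14947,-4.02836) → ×s → (0.16762,-4.51751) → (0.17,-4.52)
v3: (-3.5,-5) → rotate → (4.67593,-3.92246) → ×s → (5.24372,-4.39876) → (5.24,-4.40)
v4: (2.5,0.5) → rotate → (-0.28021,2.53406) → ×s → (-0.31423,2.84177) → (-0.31,2.84)
v5: (4,3.5) → rotate → (-3.13806,4.28982) → ×s → (-3.51911,4.81073) → (-3.52,4.81)

Cross-section at z=10: (-6.03,-4.54) (0.17,-4.52) (5.24,-4.40) (-0.31,2.84) (-3.52,4.81)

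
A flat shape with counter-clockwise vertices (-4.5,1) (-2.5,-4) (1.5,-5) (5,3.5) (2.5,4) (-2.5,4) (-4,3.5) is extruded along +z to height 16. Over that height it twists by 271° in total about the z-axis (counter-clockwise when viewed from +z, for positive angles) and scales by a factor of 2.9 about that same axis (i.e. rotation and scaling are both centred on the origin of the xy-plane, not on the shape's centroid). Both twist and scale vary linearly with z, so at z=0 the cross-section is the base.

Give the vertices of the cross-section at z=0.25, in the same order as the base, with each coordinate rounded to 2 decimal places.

Cross-section at z=0.25: (-4.70,0.68) (-2.26,-4.30) (1.92,-5.02) (4.87,3.97) (2.26,4.30) (-2.87,3.92) (-4.37,3.29)

t = z/height = 0.25/16 = 0.015625
s = 1 + (scale-1)·z/height = 1 + (2.9-1)·0.25/16 = 1.029688
θ = twist·z/height = 271°·0.25/16 = 4.2344° = 0.073904 rad
cos θ = 0.997270, sin θ = 0.073837 (intermediates below are computed at full precision and shown rounded to 5 d.p.)
v1: (-4.5,1) → rotate → (-4.56155,0.66501) → ×s → (-4.69697,0.68475) → (-4.70,0.68)
v2: (-2.5,-4) → rotate → (-2.19783,-4.17367) → ×s → (-2.26308,-4.29758) → (-2.26,-4.30)
v3: (1.5,-5) → rotate → (1.86509,-4.87560) → ×s → (1.92046,-5.02034) → (1.92,-5.02)
v4: (5,3.5) → rotate → (4.72792,3.85963) → ×s → (4.86828,3.97421) → (4.87,3.97)
v5: (2.5,4) → rotate → (2.19783,4.17367) → ×s → (2.26308,4.29758) → (2.26,4.30)
v6: (-2.5,4) → rotate → (-2.78852,3.80449) → ×s → (-2.87131,3.91744) → (-2.87,3.92)
v7: (-4,3.5) → rotate → (-4.24751,3.19510) → ×s → (-4.37361,3.28995) → (-4.37,3.29)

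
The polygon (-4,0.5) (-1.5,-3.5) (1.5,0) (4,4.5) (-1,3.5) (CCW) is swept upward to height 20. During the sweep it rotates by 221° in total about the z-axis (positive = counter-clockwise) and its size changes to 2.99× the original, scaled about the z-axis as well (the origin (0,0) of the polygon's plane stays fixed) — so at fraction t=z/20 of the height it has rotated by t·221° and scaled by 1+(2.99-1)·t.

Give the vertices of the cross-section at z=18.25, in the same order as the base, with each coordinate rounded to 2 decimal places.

Cross-section at z=18.25: (10.99,2.85) (0.29,10.72) (-3.93,-1.56) (-5.79,-15.93) (6.26,-8.12)

t = z/height = 18.25/20 = 0.9125
s = 1 + (scale-1)·z/height = 1 + (2.99-1)·18.25/20 = 2.815875
θ = twist·z/height = 221°·18.25/20 = 201.6625° = 3.519675 rad
cos θ = -0.929374, sin θ = -0.369139 (intermediates below are computed at full precision and shown rounded to 5 d.p.)
v1: (-4,0.5) → rotate → (3.90207,1.01187) → ×s → (10.98773,2.84929) → (10.99,2.85)
v2: (-1.5,-3.5) → rotate → (0.10208,3.80652) → ×s → (0.28743,10.71868) → (0.29,10.72)
v3: (1.5,0) → rotate → (-1.39406,-0.55371) → ×s → (-3.92550,-1.55917) → (-3.93,-1.56)
v4: (4,4.5) → rotate → (-2.05637,-5.65874) → ×s → (-5.79049,-15.93430) → (-5.79,-15.93)
v5: (-1,3.5) → rotate → (2.22136,-2.88367) → ×s → (6.25507,-8.12006) → (6.26,-8.12)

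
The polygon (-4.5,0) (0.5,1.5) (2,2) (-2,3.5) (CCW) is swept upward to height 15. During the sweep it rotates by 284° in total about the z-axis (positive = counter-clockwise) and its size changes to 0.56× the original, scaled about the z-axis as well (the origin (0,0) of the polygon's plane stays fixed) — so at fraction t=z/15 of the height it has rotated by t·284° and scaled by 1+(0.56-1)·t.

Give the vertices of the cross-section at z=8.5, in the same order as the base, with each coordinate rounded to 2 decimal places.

Cross-section at z=8.5: (3.19,-1.10) (-0.72,-0.94) (-1.91,-0.93) (0.56,-2.97)

t = z/height = 8.5/15 = 0.566667
s = 1 + (scale-1)·z/height = 1 + (0.56-1)·8.5/15 = 0.750667
θ = twist·z/height = 284°·8.5/15 = 160.9333° = 2.808817 rad
cos θ = -0.945139, sin θ = 0.326668 (intermediates below are computed at full precision and shown rounded to 5 d.p.)
v1: (-4.5,0) → rotate → (4.25313,-1.47001) → ×s → (3.19268,-1.10348) → (3.19,-1.10)
v2: (0.5,1.5) → rotate → (-0.96257,-1.25437) → ×s → (-0.72257,-0.94162) → (-0.72,-0.94)
v3: (2,2) → rotate → (-2.54361,-1.23694) → ×s → (-1.90941,-0.92853) → (-1.91,-0.93)
v4: (-2,3.5) → rotate → (0.74694,-3.96132) → ×s → (0.56070,-2.97363) → (0.56,-2.97)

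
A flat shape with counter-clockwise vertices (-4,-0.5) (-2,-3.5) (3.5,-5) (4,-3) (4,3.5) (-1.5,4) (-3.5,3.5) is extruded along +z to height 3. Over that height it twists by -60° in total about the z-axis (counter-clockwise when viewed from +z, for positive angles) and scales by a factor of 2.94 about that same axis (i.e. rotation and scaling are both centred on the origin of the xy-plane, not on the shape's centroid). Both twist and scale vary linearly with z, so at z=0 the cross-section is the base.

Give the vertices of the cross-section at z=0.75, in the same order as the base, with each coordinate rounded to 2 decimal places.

t = z/height = 0.75/3 = 0.25
s = 1 + (scale-1)·z/height = 1 + (2.94-1)·0.75/3 = 1.485000
θ = twist·z/height = -60°·0.75/3 = -15.0000° = -0.261799 rad
cos θ = 0.965926, sin θ = -0.258819 (intermediates below are computed at full precision and shown rounded to 5 d.p.)
v1: (-4,-0.5) → rotate → (-3.99311,0.55231) → ×s → (-5.92977,0.82019) → (-5.93,0.82)
v2: (-2,-3.5) → rotate → (-2.83772,-2.86310) → ×s → (-4.21401,-4.25171) → (-4.21,-4.25)
v3: (3.5,-5) → rotate → (2.08665,-5.73550) → ×s → (3.09867,-8.51721) → (3.10,-8.52)
v4: (4,-3) → rotate → (3.08725,-3.93305) → ×s → (4.58456,-5.84058) → (4.58,-5.84)
v5: (4,3.5) → rotate → (4.76957,2.34546) → ×s → (7.08281,3.48301) → (7.08,3.48)
v6: (-1.5,4) → rotate → (-0.41361,4.25193) → ×s → (-0.61421,6.31412) → (-0.61,6.31)
v7: (-3.5,3.5) → rotate → (-2.47487,4.28661) → ×s → (-3.67519,6.36561) → (-3.68,6.37)

Cross-section at z=0.75: (-5.93,0.82) (-4.21,-4.25) (3.10,-8.52) (4.58,-5.84) (7.08,3.48) (-0.61,6.31) (-3.68,6.37)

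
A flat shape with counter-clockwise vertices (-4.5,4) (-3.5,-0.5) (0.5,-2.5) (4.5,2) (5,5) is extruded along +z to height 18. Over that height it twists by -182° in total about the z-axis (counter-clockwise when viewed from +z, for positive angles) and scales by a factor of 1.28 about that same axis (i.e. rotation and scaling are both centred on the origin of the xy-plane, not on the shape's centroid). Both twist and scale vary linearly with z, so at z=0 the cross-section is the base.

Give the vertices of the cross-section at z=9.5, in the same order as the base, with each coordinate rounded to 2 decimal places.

t = z/height = 9.5/18 = 0.527778
s = 1 + (scale-1)·z/height = 1 + (1.28-1)·9.5/18 = 1.147778
θ = twist·z/height = -182°·9.5/18 = -96.0556° = -1.676486 rad
cos θ = -0.105493, sin θ = -0.994420 (intermediates below are computed at full precision and shown rounded to 5 d.p.)
v1: (-4.5,4) → rotate → (4.45240,4.05292) → ×s → (5.11036,4.65185) → (5.11,4.65)
v2: (-3.5,-0.5) → rotate → (-0.12799,3.53322) → ×s → (-0.14690,4.05535) → (-0.15,4.06)
v3: (0.5,-2.5) → rotate → (-2.53880,-0.23348) → ×s → (-2.91397,-0.26798) → (-2.91,-0.27)
v4: (4.5,2) → rotate → (1.51412,-4.68588) → ×s → (1.73788,-5.37834) → (1.74,-5.38)
v5: (5,5) → rotate → (4.44464,-5.49956) → ×s → (5.10146,-6.31228) → (5.10,-6.31)

Cross-section at z=9.5: (5.11,4.65) (-0.15,4.06) (-2.91,-0.27) (1.74,-5.38) (5.10,-6.31)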